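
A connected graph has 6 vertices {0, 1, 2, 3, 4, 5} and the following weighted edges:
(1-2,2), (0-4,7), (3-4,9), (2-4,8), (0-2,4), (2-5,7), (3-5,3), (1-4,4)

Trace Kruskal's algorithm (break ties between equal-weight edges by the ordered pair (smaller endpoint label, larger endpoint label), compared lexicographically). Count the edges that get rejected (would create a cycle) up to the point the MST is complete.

1

Kruskal: consider edges lightest-first.
1-2 (2): add — endpoints in different components.
3-5 (3): add — endpoints in different components.
0-2 (4): add — endpoints in different components.
1-4 (4): add — endpoints in different components.
0-4 (7): skip — 0 and 4 already connected.
2-5 (7): add — endpoints in different components.
Edges rejected before the tree was complete: 1.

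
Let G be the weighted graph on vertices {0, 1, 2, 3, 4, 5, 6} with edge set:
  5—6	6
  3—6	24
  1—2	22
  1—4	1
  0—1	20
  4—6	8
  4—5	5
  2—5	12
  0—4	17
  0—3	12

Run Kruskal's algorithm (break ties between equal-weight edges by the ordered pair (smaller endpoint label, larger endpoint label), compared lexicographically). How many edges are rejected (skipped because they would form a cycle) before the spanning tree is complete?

Sort edges by weight, then run Kruskal:
1—4 (1): add. Components now {0} {1,4} {2} {3} {5} {6}
4—5 (5): add. Components now {0} {1,4,5} {2} {3} {6}
5—6 (6): add. Components now {0} {1,4,5,6} {2} {3}
4—6 (8): skip — 4 and 6 already connected.
0—3 (12): add. Components now {0,3} {1,4,5,6} {2}
2—5 (12): add. Components now {0,3} {1,2,4,5,6}
0—4 (17): add. Components now {0,1,2,3,4,5,6}
Edges rejected before the tree was complete: 1.

1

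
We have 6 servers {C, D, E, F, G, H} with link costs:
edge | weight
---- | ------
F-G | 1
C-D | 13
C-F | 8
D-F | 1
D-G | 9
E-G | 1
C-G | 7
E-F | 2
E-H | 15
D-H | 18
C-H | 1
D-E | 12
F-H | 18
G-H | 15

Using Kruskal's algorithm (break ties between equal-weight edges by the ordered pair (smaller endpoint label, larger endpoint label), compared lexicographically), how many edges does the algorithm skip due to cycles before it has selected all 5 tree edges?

Kruskal's algorithm — process edges by increasing weight (ties by edge label):
C-H (1): add. Components now {C,H} {D} {E} {F} {G}
D-F (1): add. Components now {C,H} {D,F} {E} {G}
E-G (1): add. Components now {C,H} {D,F} {E,G}
F-G (1): add. Components now {C,H} {D,E,F,G}
E-F (2): skip — E and F already connected.
C-G (7): add. Components now {C,D,E,F,G,H}
Edges rejected before the tree was complete: 1.

1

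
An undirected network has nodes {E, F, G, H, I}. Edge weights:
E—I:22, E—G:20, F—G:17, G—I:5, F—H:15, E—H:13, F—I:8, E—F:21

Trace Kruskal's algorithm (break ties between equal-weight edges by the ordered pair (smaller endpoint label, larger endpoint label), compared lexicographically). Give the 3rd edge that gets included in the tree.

Kruskal's algorithm — process edges by increasing weight (ties by edge label):
G—I (5): add. Components now {E} {F} {G,I} {H}
F—I (8): add. Components now {E} {F,G,I} {H}
E—H (13): add. Components now {E,H} {F,G,I}
F—H (15): add. Components now {E,F,G,H,I}
The 3rd edge added is E—H.

E-H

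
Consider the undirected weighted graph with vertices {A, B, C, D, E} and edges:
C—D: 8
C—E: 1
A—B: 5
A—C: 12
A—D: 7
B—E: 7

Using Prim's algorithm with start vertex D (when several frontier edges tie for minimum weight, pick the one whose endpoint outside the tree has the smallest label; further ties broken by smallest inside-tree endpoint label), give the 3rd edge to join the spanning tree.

Prim, starting at D.
Step 1: cheapest edge leaving the tree is A—D (7); add A.
Step 2: cheapest edge leaving the tree is A—B (5); add B.
Step 3: cheapest edge leaving the tree is B—E (7); add E.
Step 4: cheapest edge leaving the tree is C—E (1); add C.
The 3rd edge added is B—E.

B-E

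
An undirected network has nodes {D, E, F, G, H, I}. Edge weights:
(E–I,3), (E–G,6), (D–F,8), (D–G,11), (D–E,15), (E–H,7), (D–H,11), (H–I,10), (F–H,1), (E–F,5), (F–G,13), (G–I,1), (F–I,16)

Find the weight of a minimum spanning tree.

Kruskal: consider edges lightest-first.
F–H (1): add. Components now {D} {E} {F,H} {G} {I}
G–I (1): add. Components now {D} {E} {F,H} {G,I}
E–I (3): add. Components now {D} {E,G,I} {F,H}
E–F (5): add. Components now {D} {E,F,G,H,I}
E–G (6): skip — E and G already connected.
E–H (7): skip — E and H already connected.
D–F (8): add. Components now {D,E,F,G,H,I}
MST edges: F–H, G–I, E–I, E–F, D–F; total weight 1+1+3+5+8 = 18.

18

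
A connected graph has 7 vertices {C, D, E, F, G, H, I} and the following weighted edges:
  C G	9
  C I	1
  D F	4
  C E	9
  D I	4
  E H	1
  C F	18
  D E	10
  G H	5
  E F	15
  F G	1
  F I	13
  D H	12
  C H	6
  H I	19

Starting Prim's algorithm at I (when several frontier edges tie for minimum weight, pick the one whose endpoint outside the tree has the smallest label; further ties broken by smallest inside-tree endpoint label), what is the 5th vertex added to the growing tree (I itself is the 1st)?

G

Prim's algorithm from I:
Step 1: cheapest edge leaving the tree is C I (1); add C.
Step 2: cheapest edge leaving the tree is D I (4); add D.
Step 3: cheapest edge leaving the tree is D F (4); add F.
Step 4: cheapest edge leaving the tree is F G (1); add G.
Step 5: cheapest edge leaving the tree is G H (5); add H.
Step 6: cheapest edge leaving the tree is E H (1); add E.
Vertex order: I, C, D, F, G, H, E. The 5th vertex is G.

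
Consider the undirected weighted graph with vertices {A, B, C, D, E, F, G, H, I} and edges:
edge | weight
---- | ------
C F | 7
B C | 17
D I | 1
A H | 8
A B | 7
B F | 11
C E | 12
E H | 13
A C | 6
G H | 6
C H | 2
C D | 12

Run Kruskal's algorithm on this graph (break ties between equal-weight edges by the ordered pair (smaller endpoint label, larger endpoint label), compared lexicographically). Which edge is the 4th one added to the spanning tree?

Kruskal: consider edges lightest-first.
D I (1): add — endpoints in different components.
C H (2): add — endpoints in different components.
A C (6): add — endpoints in different components.
G H (6): add — endpoints in different components.
A B (7): add — endpoints in different components.
C F (7): add — endpoints in different components.
A H (8): skip — A and H already connected.
B F (11): skip — B and F already connected.
C D (12): add — endpoints in different components.
C E (12): add — endpoints in different components.
The 4th edge added is G H.

G-H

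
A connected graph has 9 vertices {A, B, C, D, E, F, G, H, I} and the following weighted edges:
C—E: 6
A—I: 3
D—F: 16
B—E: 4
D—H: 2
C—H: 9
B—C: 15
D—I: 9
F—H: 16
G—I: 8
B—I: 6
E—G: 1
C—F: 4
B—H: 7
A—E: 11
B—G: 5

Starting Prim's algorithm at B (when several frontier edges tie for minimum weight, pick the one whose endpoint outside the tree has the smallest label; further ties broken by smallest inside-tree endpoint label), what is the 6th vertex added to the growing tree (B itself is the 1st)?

Prim, starting at B.
Step 1: cheapest edge leaving the tree is B—E (4); add E.
Step 2: cheapest edge leaving the tree is E—G (1); add G.
Step 3: cheapest edge leaving the tree is C—E (6); add C.
Step 4: cheapest edge leaving the tree is C—F (4); add F.
Step 5: cheapest edge leaving the tree is B—I (6); add I.
Step 6: cheapest edge leaving the tree is A—I (3); add A.
Step 7: cheapest edge leaving the tree is B—H (7); add H.
Step 8: cheapest edge leaving the tree is D—H (2); add D.
Vertex order: B, E, G, C, F, I, A, H, D. The 6th vertex is I.

I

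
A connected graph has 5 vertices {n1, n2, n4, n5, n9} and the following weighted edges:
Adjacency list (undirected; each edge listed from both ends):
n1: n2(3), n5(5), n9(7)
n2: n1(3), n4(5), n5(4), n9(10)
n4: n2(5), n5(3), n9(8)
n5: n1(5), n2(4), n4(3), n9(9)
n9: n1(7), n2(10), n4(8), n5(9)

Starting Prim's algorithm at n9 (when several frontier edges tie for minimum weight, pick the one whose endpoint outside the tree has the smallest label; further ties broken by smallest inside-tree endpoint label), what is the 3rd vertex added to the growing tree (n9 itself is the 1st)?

n2

Prim, starting at n9.
Step 1: frontier [n1—n9 7, n4—n9 8, n5—n9 9, n2—n9 10] → take n1—n9 (7); add n1.
Step 2: frontier [n1—n2 3, n1—n5 5, n4—n9 8, n5—n9 9, n2—n9 10] → take n1—n2 (3); add n2.
Step 3: frontier [n1—n5 5, n2—n5 4, n2—n4 5, n4—n9 8, n5—n9 9] → take n2—n5 (4); add n5.
Step 4: frontier [n2—n4 5, n4—n5 3, n4—n9 8] → take n4—n5 (3); add n4.
Vertex order: n9, n1, n2, n5, n4. The 3rd vertex is n2.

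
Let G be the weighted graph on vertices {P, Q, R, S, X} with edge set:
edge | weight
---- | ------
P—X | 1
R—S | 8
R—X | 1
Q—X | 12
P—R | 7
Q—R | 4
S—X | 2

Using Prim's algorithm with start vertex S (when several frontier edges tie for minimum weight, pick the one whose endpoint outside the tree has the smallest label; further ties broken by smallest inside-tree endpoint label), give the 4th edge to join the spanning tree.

Grow the tree from S using Prim:
Step 1: cheapest edge leaving the tree is S—X (2); add X.
Step 2: cheapest edge leaving the tree is P—X (1); add P.
Step 3: cheapest edge leaving the tree is R—X (1); add R.
Step 4: cheapest edge leaving the tree is Q—R (4); add Q.
The 4th edge added is Q—R.

Q-R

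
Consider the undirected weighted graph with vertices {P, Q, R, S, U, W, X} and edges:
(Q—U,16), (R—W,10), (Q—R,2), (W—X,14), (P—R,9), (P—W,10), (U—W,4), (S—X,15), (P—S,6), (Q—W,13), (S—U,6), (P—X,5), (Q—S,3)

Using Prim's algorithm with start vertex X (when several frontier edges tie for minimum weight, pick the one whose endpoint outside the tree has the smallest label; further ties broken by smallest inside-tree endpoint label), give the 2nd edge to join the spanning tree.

P-S

Prim's algorithm from X:
Step 1: cheapest edge leaving the tree is P—X (5); add P.
Step 2: cheapest edge leaving the tree is P—S (6); add S.
Step 3: cheapest edge leaving the tree is Q—S (3); add Q.
Step 4: cheapest edge leaving the tree is Q—R (2); add R.
Step 5: cheapest edge leaving the tree is S—U (6); add U.
Step 6: cheapest edge leaving the tree is U—W (4); add W.
The 2nd edge added is P—S.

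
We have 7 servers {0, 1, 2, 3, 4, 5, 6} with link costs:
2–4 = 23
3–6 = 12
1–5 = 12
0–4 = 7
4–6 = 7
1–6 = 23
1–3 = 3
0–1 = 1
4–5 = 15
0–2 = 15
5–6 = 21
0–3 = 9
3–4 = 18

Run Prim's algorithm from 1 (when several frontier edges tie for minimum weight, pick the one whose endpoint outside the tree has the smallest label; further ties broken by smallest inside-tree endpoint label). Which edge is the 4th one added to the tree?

4-6

Grow the tree from 1 using Prim:
Step 1: cheapest edge leaving the tree is 0–1 (1); add 0.
Step 2: cheapest edge leaving the tree is 1–3 (3); add 3.
Step 3: cheapest edge leaving the tree is 0–4 (7); add 4.
Step 4: cheapest edge leaving the tree is 4–6 (7); add 6.
Step 5: cheapest edge leaving the tree is 1–5 (12); add 5.
Step 6: cheapest edge leaving the tree is 0–2 (15); add 2.
The 4th edge added is 4–6.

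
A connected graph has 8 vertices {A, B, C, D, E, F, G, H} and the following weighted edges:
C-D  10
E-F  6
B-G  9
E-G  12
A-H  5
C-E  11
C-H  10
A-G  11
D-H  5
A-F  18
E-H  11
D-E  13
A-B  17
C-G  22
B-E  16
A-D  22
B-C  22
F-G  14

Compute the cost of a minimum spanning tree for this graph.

57

Prim, starting at D.
Step 1: cheapest edge leaving the tree is D-H (5); add H.
Step 2: cheapest edge leaving the tree is A-H (5); add A.
Step 3: cheapest edge leaving the tree is C-D (10); add C.
Step 4: cheapest edge leaving the tree is C-E (11); add E.
Step 5: cheapest edge leaving the tree is E-F (6); add F.
Step 6: cheapest edge leaving the tree is A-G (11); add G.
Step 7: cheapest edge leaving the tree is B-G (9); add B.
MST edges: D-H, A-H, C-D, C-E, E-F, A-G, B-G; total weight 5+5+10+11+6+11+9 = 57.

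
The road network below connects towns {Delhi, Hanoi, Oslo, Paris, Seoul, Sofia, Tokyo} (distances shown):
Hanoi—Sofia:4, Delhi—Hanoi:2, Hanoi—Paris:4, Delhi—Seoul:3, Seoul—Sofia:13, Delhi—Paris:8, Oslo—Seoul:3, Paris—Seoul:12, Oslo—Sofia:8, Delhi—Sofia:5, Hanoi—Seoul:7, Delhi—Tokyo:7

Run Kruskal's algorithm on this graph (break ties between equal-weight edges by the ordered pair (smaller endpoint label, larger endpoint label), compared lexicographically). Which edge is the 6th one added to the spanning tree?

Delhi-Tokyo

Kruskal's algorithm — process edges by increasing weight (ties by edge label):
Delhi—Hanoi (2): add. Components now {Sofia} {Delhi,Hanoi} {Tokyo} {Oslo} {Paris} {Seoul}
Delhi—Seoul (3): add. Components now {Sofia} {Delhi,Hanoi,Seoul} {Tokyo} {Oslo} {Paris}
Oslo—Seoul (3): add. Components now {Sofia} {Delhi,Hanoi,Oslo,Seoul} {Tokyo} {Paris}
Hanoi—Paris (4): add. Components now {Sofia} {Delhi,Hanoi,Oslo,Paris,Seoul} {Tokyo}
Hanoi—Sofia (4): add. Components now {Delhi,Hanoi,Oslo,Paris,Seoul,Sofia} {Tokyo}
Delhi—Sofia (5): skip — Sofia and Delhi already connected.
Delhi—Tokyo (7): add. Components now {Delhi,Hanoi,Oslo,Paris,Seoul,Sofia,Tokyo}
The 6th edge added is Delhi—Tokyo.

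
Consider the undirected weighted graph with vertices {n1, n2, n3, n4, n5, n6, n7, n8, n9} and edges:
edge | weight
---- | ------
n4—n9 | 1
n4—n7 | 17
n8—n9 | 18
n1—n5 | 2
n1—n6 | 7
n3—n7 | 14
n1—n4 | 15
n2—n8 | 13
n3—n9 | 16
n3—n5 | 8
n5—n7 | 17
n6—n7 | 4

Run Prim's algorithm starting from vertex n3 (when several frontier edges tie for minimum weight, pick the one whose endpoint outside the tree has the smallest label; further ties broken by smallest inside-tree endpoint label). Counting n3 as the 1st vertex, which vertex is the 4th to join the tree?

Prim, starting at n3.
Step 1: frontier [n3—n5 8, n3—n7 14, n3—n9 16] → take n3—n5 (8); add n5.
Step 2: frontier [n3—n7 14, n3—n9 16, n1—n5 2, n5—n7 17] → take n1—n5 (2); add n1.
Step 3: frontier [n1—n6 7, n1—n4 15, n3—n7 14, n3—n9 16, n5—n7 17] → take n1—n6 (7); add n6.
Step 4: frontier [n1—n4 15, n3—n7 14, n3—n9 16, n5—n7 17, n6—n7 4] → take n6—n7 (4); add n7.
Step 5: frontier [n1—n4 15, n3—n9 16, n4—n7 17] → take n1—n4 (15); add n4.
Step 6: frontier [n3—n9 16, n4—n9 1] → take n4—n9 (1); add n9.
Step 7: frontier [n8—n9 18] → take n8—n9 (18); add n8.
Step 8: frontier [n2—n8 13] → take n2—n8 (13); add n2.
Vertex order: n3, n5, n1, n6, n7, n4, n9, n8, n2. The 4th vertex is n6.

n6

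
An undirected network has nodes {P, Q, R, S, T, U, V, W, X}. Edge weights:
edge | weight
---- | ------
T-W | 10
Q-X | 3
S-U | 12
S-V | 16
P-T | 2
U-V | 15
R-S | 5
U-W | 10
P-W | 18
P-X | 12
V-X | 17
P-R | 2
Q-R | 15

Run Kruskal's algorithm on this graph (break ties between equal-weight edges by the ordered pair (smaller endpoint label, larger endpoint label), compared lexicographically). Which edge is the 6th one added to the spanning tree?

U-W

Kruskal's algorithm — process edges by increasing weight (ties by edge label):
P-R (2): add — endpoints in different components.
P-T (2): add — endpoints in different components.
Q-X (3): add — endpoints in different components.
R-S (5): add — endpoints in different components.
T-W (10): add — endpoints in different components.
U-W (10): add — endpoints in different components.
P-X (12): add — endpoints in different components.
S-U (12): skip — S and U already connected.
Q-R (15): skip — Q and R already connected.
U-V (15): add — endpoints in different components.
The 6th edge added is U-W.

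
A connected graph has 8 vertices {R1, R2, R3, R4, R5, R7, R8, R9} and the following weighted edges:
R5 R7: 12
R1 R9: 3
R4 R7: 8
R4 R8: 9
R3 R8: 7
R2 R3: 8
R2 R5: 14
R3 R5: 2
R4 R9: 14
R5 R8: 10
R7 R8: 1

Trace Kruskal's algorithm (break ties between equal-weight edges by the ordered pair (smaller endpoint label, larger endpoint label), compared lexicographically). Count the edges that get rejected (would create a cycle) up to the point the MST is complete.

Kruskal: consider edges lightest-first.
R7 R8 (1): add — endpoints in different components.
R3 R5 (2): add — endpoints in different components.
R1 R9 (3): add — endpoints in different components.
R3 R8 (7): add — endpoints in different components.
R2 R3 (8): add — endpoints in different components.
R4 R7 (8): add — endpoints in different components.
R4 R8 (9): skip — R4 and R8 already connected.
R5 R8 (10): skip — R5 and R8 already connected.
R5 R7 (12): skip — R5 and R7 already connected.
R2 R5 (14): skip — R5 and R2 already connected.
R4 R9 (14): add — endpoints in different components.
Edges rejected before the tree was complete: 4.

4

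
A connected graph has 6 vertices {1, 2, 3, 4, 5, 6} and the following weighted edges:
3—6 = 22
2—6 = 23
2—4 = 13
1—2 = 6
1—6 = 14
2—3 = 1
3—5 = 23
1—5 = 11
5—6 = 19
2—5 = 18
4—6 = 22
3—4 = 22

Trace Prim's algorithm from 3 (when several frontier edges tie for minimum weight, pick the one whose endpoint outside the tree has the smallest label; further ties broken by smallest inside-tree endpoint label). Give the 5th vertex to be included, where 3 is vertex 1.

4

Grow the tree from 3 using Prim:
Step 1: frontier [2—3 1, 3—4 22, 3—6 22, 3—5 23] → take 2—3 (1); add 2.
Step 2: frontier [1—2 6, 2—4 13, 2—5 18, 2—6 23, 3—4 22, 3—6 22, 3—5 23] → take 1—2 (6); add 1.
Step 3: frontier [1—5 11, 1—6 14, 2—4 13, 2—5 18, 2—6 23, 3—4 22, 3—6 22, 3—5 23] → take 1—5 (11); add 5.
Step 4: frontier [1—6 14, 2—4 13, 2—6 23, 3—4 22, 3—6 22, 5—6 19] → take 2—4 (13); add 4.
Step 5: frontier [1—6 14, 2—6 23, 3—6 22, 4—6 22, 5—6 19] → take 1—6 (14); add 6.
Vertex order: 3, 2, 1, 5, 4, 6. The 5th vertex is 4.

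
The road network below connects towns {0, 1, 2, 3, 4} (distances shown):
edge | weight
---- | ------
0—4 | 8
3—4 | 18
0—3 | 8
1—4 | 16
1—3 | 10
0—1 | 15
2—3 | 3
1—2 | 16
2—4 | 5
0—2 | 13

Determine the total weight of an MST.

26

Kruskal: consider edges lightest-first.
2—3 (3): add. Components now {0} {1} {2,3} {4}
2—4 (5): add. Components now {0} {1} {2,3,4}
0—3 (8): add. Components now {0,2,3,4} {1}
0—4 (8): skip — 0 and 4 already connected.
1—3 (10): add. Components now {0,1,2,3,4}
MST edges: 2—3, 2—4, 0—3, 1—3; total weight 3+5+8+10 = 26.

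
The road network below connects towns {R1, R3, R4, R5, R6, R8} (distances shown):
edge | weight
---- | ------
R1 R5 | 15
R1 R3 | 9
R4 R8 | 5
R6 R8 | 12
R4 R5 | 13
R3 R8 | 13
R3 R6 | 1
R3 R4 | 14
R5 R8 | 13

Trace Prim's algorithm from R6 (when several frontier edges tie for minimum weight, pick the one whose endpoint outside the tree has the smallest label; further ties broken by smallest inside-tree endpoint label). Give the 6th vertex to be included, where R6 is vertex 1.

Grow the tree from R6 using Prim:
Step 1: frontier [R3 R6 1, R6 R8 12] → take R3 R6 (1); add R3.
Step 2: frontier [R1 R3 9, R3 R8 13, R3 R4 14, R6 R8 12] → take R1 R3 (9); add R1.
Step 3: frontier [R1 R5 15, R3 R8 13, R3 R4 14, R6 R8 12] → take R6 R8 (12); add R8.
Step 4: frontier [R1 R5 15, R3 R4 14, R4 R8 5, R5 R8 13] → take R4 R8 (5); add R4.
Step 5: frontier [R1 R5 15, R4 R5 13, R5 R8 13] → take R4 R5 (13); add R5.
Vertex order: R6, R3, R1, R8, R4, R5. The 6th vertex is R5.

R5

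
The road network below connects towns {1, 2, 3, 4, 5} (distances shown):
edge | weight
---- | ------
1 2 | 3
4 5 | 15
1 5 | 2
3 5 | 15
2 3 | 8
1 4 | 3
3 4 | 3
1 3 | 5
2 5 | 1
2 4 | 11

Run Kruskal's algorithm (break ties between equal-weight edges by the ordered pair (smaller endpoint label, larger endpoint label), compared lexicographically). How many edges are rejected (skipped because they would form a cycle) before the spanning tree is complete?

Kruskal's algorithm — process edges by increasing weight (ties by edge label):
2 5 (1): add — endpoints in different components.
1 5 (2): add — endpoints in different components.
1 2 (3): skip — 1 and 2 already connected.
1 4 (3): add — endpoints in different components.
3 4 (3): add — endpoints in different components.
Edges rejected before the tree was complete: 1.

1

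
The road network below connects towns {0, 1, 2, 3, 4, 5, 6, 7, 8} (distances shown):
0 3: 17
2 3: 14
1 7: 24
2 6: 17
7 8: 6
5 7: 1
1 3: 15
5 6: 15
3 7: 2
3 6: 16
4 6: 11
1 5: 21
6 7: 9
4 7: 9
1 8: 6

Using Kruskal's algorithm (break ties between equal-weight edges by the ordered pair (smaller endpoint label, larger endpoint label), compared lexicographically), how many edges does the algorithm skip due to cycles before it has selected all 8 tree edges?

Kruskal: consider edges lightest-first.
5 7 (1): add — endpoints in different components.
3 7 (2): add — endpoints in different components.
1 8 (6): add — endpoints in different components.
7 8 (6): add — endpoints in different components.
4 7 (9): add — endpoints in different components.
6 7 (9): add — endpoints in different components.
4 6 (11): skip — 4 and 6 already connected.
2 3 (14): add — endpoints in different components.
1 3 (15): skip — 1 and 3 already connected.
5 6 (15): skip — 5 and 6 already connected.
3 6 (16): skip — 3 and 6 already connected.
0 3 (17): add — endpoints in different components.
Edges rejected before the tree was complete: 4.

4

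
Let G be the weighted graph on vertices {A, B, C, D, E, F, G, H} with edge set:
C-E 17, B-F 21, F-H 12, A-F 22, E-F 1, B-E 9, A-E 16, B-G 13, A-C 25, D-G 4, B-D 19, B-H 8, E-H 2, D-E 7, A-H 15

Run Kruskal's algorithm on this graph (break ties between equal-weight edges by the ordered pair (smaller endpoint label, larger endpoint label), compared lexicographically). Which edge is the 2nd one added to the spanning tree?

Kruskal: consider edges lightest-first.
E-F (1): add — endpoints in different components.
E-H (2): add — endpoints in different components.
D-G (4): add — endpoints in different components.
D-E (7): add — endpoints in different components.
B-H (8): add — endpoints in different components.
B-E (9): skip — B and E already connected.
F-H (12): skip — F and H already connected.
B-G (13): skip — B and G already connected.
A-H (15): add — endpoints in different components.
A-E (16): skip — A and E already connected.
C-E (17): add — endpoints in different components.
The 2nd edge added is E-H.

E-H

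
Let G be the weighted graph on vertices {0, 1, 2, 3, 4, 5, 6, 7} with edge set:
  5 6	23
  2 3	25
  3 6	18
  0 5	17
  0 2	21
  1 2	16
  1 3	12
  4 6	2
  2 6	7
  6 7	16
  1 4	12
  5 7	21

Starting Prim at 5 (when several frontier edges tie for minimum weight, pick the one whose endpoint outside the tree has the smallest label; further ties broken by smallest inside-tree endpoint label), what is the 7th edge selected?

Prim's algorithm from 5:
Step 1: frontier [0 5 17, 5 7 21, 5 6 23] → take 0 5 (17); add 0.
Step 2: frontier [0 2 21, 5 7 21, 5 6 23] → take 0 2 (21); add 2.
Step 3: frontier [2 6 7, 1 2 16, 2 3 25, 5 7 21, 5 6 23] → take 2 6 (7); add 6.
Step 4: frontier [1 2 16, 2 3 25, 5 7 21, 4 6 2, 6 7 16, 3 6 18] → take 4 6 (2); add 4.
Step 5: frontier [1 2 16, 2 3 25, 1 4 12, 5 7 21, 6 7 16, 3 6 18] → take 1 4 (12); add 1.
Step 6: frontier [1 3 12, 2 3 25, 5 7 21, 6 7 16, 3 6 18] → take 1 3 (12); add 3.
Step 7: frontier [5 7 21, 6 7 16] → take 6 7 (16); add 7.
The 7th edge added is 6 7.

6-7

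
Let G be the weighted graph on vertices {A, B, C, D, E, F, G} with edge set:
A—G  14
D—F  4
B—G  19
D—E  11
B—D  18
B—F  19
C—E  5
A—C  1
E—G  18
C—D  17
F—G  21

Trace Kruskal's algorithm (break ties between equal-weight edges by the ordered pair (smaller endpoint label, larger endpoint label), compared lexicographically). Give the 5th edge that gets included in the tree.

A-G

Sort edges by weight, then run Kruskal:
A—C (1): add — endpoints in different components.
D—F (4): add — endpoints in different components.
C—E (5): add — endpoints in different components.
D—E (11): add — endpoints in different components.
A—G (14): add — endpoints in different components.
C—D (17): skip — C and D already connected.
B—D (18): add — endpoints in different components.
The 5th edge added is A—G.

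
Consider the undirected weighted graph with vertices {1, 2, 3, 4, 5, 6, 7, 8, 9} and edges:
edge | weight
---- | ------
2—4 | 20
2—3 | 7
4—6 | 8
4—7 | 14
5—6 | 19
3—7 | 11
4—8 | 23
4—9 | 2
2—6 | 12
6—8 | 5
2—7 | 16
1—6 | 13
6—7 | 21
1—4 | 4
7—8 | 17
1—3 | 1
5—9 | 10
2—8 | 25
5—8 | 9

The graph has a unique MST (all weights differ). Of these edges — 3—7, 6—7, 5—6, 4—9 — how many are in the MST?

Kruskal's algorithm — process edges by increasing weight (ties by edge label):
1—3 (1): add — endpoints in different components.
4—9 (2): add — endpoints in different components.
1—4 (4): add — endpoints in different components.
6—8 (5): add — endpoints in different components.
2—3 (7): add — endpoints in different components.
4—6 (8): add — endpoints in different components.
5—8 (9): add — endpoints in different components.
5—9 (10): skip — 5 and 9 already connected.
3—7 (11): add — endpoints in different components.
MST edge set: {1—3, 4—9, 1—4, 6—8, 2—3, 4—6, 5—8, 3—7}.
Of the listed edges, {3—7, 4—9} are in the MST → 2.

2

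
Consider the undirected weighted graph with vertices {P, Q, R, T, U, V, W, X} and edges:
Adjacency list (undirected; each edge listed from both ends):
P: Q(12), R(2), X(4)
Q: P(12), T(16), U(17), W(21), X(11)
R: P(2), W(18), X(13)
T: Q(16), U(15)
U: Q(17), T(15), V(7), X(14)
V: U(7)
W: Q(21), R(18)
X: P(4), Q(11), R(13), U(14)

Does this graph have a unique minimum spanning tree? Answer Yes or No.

Sort edges by weight, then run Kruskal:
P R (2): add — endpoints in different components.
P X (4): add — endpoints in different components.
U V (7): add — endpoints in different components.
Q X (11): add — endpoints in different components.
P Q (12): skip — P and Q already connected.
R X (13): skip — R and X already connected.
U X (14): add — endpoints in different components.
T U (15): add — endpoints in different components.
Q T (16): skip — T and Q already connected.
Q U (17): skip — U and Q already connected.
R W (18): add — endpoints in different components.
Every non-tree edge has weight strictly greater than the heaviest edge on the tree path between its endpoints, so the MST is unique.

Yes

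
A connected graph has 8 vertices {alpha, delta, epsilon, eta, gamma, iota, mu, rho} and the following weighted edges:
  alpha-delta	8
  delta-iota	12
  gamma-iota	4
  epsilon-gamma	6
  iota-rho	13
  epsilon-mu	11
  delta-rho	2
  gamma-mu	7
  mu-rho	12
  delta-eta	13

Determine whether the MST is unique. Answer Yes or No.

Kruskal: consider edges lightest-first.
delta-rho (2): add — endpoints in different components.
gamma-iota (4): add — endpoints in different components.
epsilon-gamma (6): add — endpoints in different components.
gamma-mu (7): add — endpoints in different components.
alpha-delta (8): add — endpoints in different components.
epsilon-mu (11): skip — mu and epsilon already connected.
delta-iota (12): add — endpoints in different components.
mu-rho (12): skip — mu and rho already connected.
delta-eta (13): add — endpoints in different components.
Non-tree edge mu-rho has weight 12, equal to the heaviest edge on its tree cycle — swapping gives another MST of the same weight. Not unique.

No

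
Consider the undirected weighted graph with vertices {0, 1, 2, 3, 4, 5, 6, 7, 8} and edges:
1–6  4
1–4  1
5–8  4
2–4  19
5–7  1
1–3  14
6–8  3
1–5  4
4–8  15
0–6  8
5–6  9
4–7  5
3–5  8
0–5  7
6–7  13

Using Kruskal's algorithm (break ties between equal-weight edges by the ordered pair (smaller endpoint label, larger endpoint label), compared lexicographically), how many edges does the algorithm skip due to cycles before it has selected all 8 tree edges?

7

Sort edges by weight, then run Kruskal:
1–4 (1): add — endpoints in different components.
5–7 (1): add — endpoints in different components.
6–8 (3): add — endpoints in different components.
1–5 (4): add — endpoints in different components.
1–6 (4): add — endpoints in different components.
5–8 (4): skip — 5 and 8 already connected.
4–7 (5): skip — 4 and 7 already connected.
0–5 (7): add — endpoints in different components.
0–6 (8): skip — 0 and 6 already connected.
3–5 (8): add — endpoints in different components.
5–6 (9): skip — 5 and 6 already connected.
6–7 (13): skip — 6 and 7 already connected.
1–3 (14): skip — 1 and 3 already connected.
4–8 (15): skip — 4 and 8 already connected.
2–4 (19): add — endpoints in different components.
Edges rejected before the tree was complete: 7.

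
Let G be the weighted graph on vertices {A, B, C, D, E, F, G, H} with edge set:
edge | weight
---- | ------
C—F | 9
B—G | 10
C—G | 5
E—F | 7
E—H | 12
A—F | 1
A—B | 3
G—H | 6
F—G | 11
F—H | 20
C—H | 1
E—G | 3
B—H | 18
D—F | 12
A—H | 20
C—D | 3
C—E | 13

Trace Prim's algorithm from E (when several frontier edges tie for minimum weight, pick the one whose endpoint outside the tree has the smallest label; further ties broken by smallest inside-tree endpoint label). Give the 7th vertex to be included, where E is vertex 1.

A

Prim, starting at E.
Step 1: cheapest edge leaving the tree is E—G (3); add G.
Step 2: cheapest edge leaving the tree is C—G (5); add C.
Step 3: cheapest edge leaving the tree is C—H (1); add H.
Step 4: cheapest edge leaving the tree is C—D (3); add D.
Step 5: cheapest edge leaving the tree is E—F (7); add F.
Step 6: cheapest edge leaving the tree is A—F (1); add A.
Step 7: cheapest edge leaving the tree is A—B (3); add B.
Vertex order: E, G, C, H, D, F, A, B. The 7th vertex is A.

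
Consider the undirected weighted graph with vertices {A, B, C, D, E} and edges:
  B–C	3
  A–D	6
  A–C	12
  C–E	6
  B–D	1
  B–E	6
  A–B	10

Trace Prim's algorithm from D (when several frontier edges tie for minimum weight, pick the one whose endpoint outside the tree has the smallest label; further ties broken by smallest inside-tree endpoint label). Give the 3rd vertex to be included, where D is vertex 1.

C

Prim's algorithm from D:
Step 1: frontier [B–D 1, A–D 6] → take B–D (1); add B.
Step 2: frontier [B–C 3, B–E 6, A–B 10, A–D 6] → take B–C (3); add C.
Step 3: frontier [B–E 6, A–B 10, C–E 6, A–C 12, A–D 6] → take A–D (6); add A.
Step 4: frontier [B–E 6, C–E 6] → take B–E (6); add E.
Vertex order: D, B, C, A, E. The 3rd vertex is C.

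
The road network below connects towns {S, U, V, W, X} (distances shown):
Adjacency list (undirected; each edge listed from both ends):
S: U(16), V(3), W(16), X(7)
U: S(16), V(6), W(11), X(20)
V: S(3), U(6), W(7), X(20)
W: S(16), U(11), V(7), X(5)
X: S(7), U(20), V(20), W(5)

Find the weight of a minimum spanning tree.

Prim's algorithm from U:
Step 1: frontier [U V 6, U W 11, S U 16, U X 20] → take U V (6); add V.
Step 2: frontier [U W 11, S U 16, U X 20, S V 3, V W 7, V X 20] → take S V (3); add S.
Step 3: frontier [S X 7, S W 16, U W 11, U X 20, V W 7, V X 20] → take V W (7); add W.
Step 4: frontier [S X 7, U X 20, V X 20, W X 5] → take W X (5); add X.
MST edges: U V, S V, V W, W X; total weight 6+3+7+5 = 21.

21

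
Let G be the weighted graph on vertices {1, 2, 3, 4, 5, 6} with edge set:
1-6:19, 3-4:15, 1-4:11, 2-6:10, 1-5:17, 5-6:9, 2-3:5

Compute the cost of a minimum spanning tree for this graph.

50

Prim's algorithm from 3:
Step 1: frontier [2-3 5, 3-4 15] → take 2-3 (5); add 2.
Step 2: frontier [2-6 10, 3-4 15] → take 2-6 (10); add 6.
Step 3: frontier [3-4 15, 5-6 9, 1-6 19] → take 5-6 (9); add 5.
Step 4: frontier [3-4 15, 1-5 17, 1-6 19] → take 3-4 (15); add 4.
Step 5: frontier [1-4 11, 1-5 17, 1-6 19] → take 1-4 (11); add 1.
MST edges: 2-3, 2-6, 5-6, 3-4, 1-4; total weight 5+10+9+15+11 = 50.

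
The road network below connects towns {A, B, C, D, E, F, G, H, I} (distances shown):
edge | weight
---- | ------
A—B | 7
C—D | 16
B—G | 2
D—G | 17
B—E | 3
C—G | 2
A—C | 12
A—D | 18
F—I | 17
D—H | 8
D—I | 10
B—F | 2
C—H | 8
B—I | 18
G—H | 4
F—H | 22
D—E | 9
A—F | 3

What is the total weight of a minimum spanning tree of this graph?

Prim's algorithm from C:
Step 1: cheapest edge leaving the tree is C—G (2); add G.
Step 2: cheapest edge leaving the tree is B—G (2); add B.
Step 3: cheapest edge leaving the tree is B—F (2); add F.
Step 4: cheapest edge leaving the tree is A—F (3); add A.
Step 5: cheapest edge leaving the tree is B—E (3); add E.
Step 6: cheapest edge leaving the tree is G—H (4); add H.
Step 7: cheapest edge leaving the tree is D—H (8); add D.
Step 8: cheapest edge leaving the tree is D—I (10); add I.
MST edges: C—G, B—G, B—F, A—F, B—E, G—H, D—H, D—I; total weight 2+2+2+3+3+4+8+10 = 34.

34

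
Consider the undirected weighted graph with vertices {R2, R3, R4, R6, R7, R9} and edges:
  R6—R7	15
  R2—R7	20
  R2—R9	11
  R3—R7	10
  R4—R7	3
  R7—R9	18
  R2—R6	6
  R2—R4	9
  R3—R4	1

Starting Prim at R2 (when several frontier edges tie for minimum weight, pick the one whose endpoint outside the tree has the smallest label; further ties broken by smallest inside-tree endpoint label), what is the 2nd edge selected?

R2-R4

Prim, starting at R2.
Step 1: frontier [R2—R6 6, R2—R4 9, R2—R9 11, R2—R7 20] → take R2—R6 (6); add R6.
Step 2: frontier [R2—R4 9, R2—R9 11, R2—R7 20, R6—R7 15] → take R2—R4 (9); add R4.
Step 3: frontier [R2—R9 11, R2—R7 20, R3—R4 1, R4—R7 3, R6—R7 15] → take R3—R4 (1); add R3.
Step 4: frontier [R2—R9 11, R2—R7 20, R3—R7 10, R4—R7 3, R6—R7 15] → take R4—R7 (3); add R7.
Step 5: frontier [R2—R9 11, R7—R9 18] → take R2—R9 (11); add R9.
The 2nd edge added is R2—R4.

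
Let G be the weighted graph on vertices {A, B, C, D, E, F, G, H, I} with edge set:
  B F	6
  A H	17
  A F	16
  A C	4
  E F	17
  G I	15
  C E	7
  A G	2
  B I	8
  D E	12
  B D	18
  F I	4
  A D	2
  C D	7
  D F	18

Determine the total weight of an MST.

57

Prim, starting at I.
Step 1: cheapest edge leaving the tree is F I (4); add F.
Step 2: cheapest edge leaving the tree is B F (6); add B.
Step 3: cheapest edge leaving the tree is G I (15); add G.
Step 4: cheapest edge leaving the tree is A G (2); add A.
Step 5: cheapest edge leaving the tree is A D (2); add D.
Step 6: cheapest edge leaving the tree is A C (4); add C.
Step 7: cheapest edge leaving the tree is C E (7); add E.
Step 8: cheapest edge leaving the tree is A H (17); add H.
MST edges: F I, B F, G I, A G, A D, A C, C E, A H; total weight 4+6+15+2+2+4+7+17 = 57.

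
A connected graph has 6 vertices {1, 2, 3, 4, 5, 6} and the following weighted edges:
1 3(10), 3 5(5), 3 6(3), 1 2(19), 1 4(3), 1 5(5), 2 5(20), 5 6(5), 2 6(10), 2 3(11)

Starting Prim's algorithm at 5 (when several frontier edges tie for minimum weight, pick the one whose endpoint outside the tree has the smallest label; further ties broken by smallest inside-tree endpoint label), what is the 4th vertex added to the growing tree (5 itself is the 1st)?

Prim, starting at 5.
Step 1: frontier [1 5 5, 3 5 5, 5 6 5, 2 5 20] → take 1 5 (5); add 1.
Step 2: frontier [1 4 3, 1 3 10, 1 2 19, 3 5 5, 5 6 5, 2 5 20] → take 1 4 (3); add 4.
Step 3: frontier [1 3 10, 1 2 19, 3 5 5, 5 6 5, 2 5 20] → take 3 5 (5); add 3.
Step 4: frontier [1 2 19, 3 6 3, 2 3 11, 5 6 5, 2 5 20] → take 3 6 (3); add 6.
Step 5: frontier [1 2 19, 2 3 11, 2 5 20, 2 6 10] → take 2 6 (10); add 2.
Vertex order: 5, 1, 4, 3, 6, 2. The 4th vertex is 3.

3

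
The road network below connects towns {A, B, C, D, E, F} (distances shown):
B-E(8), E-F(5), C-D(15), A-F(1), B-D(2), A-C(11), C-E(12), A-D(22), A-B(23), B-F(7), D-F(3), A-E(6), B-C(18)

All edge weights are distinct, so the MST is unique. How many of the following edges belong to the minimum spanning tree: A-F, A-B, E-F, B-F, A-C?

Kruskal: consider edges lightest-first.
A-F (1): add. Components now {A,F} {B} {C} {D} {E}
B-D (2): add. Components now {A,F} {B,D} {C} {E}
D-F (3): add. Components now {A,B,D,F} {C} {E}
E-F (5): add. Components now {A,B,D,E,F} {C}
A-E (6): skip — A and E already connected.
B-F (7): skip — B and F already connected.
B-E (8): skip — B and E already connected.
A-C (11): add. Components now {A,B,C,D,E,F}
MST edge set: {A-F, B-D, D-F, E-F, A-C}.
Of the listed edges, {A-F, E-F, A-C} are in the MST → 3.

3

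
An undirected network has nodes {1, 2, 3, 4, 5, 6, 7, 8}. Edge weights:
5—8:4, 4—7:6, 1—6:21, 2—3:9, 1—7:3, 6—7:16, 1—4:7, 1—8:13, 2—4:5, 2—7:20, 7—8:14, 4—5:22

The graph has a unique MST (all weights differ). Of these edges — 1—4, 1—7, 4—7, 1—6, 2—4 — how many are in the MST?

3

Kruskal's algorithm — process edges by increasing weight (ties by edge label):
1—7 (3): add — endpoints in different components.
5—8 (4): add — endpoints in different components.
2—4 (5): add — endpoints in different components.
4—7 (6): add — endpoints in different components.
1—4 (7): skip — 1 and 4 already connected.
2—3 (9): add — endpoints in different components.
1—8 (13): add — endpoints in different components.
7—8 (14): skip — 7 and 8 already connected.
6—7 (16): add — endpoints in different components.
MST edge set: {1—7, 5—8, 2—4, 4—7, 2—3, 1—8, 6—7}.
Of the listed edges, {1—7, 4—7, 2—4} are in the MST → 3.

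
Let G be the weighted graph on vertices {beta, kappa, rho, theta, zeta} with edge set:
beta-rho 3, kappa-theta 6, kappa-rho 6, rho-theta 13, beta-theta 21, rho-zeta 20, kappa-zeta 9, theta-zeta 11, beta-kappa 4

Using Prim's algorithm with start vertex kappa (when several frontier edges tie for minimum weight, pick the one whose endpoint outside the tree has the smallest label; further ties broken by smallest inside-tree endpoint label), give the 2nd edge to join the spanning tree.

beta-rho

Prim's algorithm from kappa:
Step 1: frontier [beta-kappa 4, kappa-rho 6, kappa-theta 6, kappa-zeta 9] → take beta-kappa (4); add beta.
Step 2: frontier [beta-rho 3, beta-theta 21, kappa-rho 6, kappa-theta 6, kappa-zeta 9] → take beta-rho (3); add rho.
Step 3: frontier [beta-theta 21, kappa-theta 6, kappa-zeta 9, rho-theta 13, rho-zeta 20] → take kappa-theta (6); add theta.
Step 4: frontier [kappa-zeta 9, rho-zeta 20, theta-zeta 11] → take kappa-zeta (9); add zeta.
The 2nd edge added is beta-rho.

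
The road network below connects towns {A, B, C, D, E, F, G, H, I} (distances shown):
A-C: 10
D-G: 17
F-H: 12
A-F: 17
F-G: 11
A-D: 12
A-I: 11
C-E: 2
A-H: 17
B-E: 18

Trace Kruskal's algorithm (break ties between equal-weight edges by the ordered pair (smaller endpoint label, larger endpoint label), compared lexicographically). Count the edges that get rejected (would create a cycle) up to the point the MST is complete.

Sort edges by weight, then run Kruskal:
C-E (2): add — endpoints in different components.
A-C (10): add — endpoints in different components.
A-I (11): add — endpoints in different components.
F-G (11): add — endpoints in different components.
A-D (12): add — endpoints in different components.
F-H (12): add — endpoints in different components.
A-F (17): add — endpoints in different components.
A-H (17): skip — A and H already connected.
D-G (17): skip — D and G already connected.
B-E (18): add — endpoints in different components.
Edges rejected before the tree was complete: 2.

2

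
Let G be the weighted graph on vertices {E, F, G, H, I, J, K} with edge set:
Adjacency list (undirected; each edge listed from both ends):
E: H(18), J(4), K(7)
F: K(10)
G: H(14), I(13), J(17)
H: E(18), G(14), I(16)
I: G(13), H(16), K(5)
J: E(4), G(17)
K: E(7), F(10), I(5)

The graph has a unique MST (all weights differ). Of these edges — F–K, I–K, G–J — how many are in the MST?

2

Kruskal: consider edges lightest-first.
E–J (4): add. Components now {E,J} {F} {G} {H} {I} {K}
I–K (5): add. Components now {E,J} {F} {G} {H} {I,K}
E–K (7): add. Components now {E,I,J,K} {F} {G} {H}
F–K (10): add. Components now {E,F,I,J,K} {G} {H}
G–I (13): add. Components now {E,F,G,I,J,K} {H}
G–H (14): add. Components now {E,F,G,H,I,J,K}
MST edge set: {E–J, I–K, E–K, F–K, G–I, G–H}.
Of the listed edges, {F–K, I–K} are in the MST → 2.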